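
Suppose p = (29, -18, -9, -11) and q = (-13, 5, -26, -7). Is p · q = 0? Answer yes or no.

no

p · q = 29·(-13) + (-18)·5 + (-9)·(-26) + (-11)·(-7) = -377 - 90 + 234 + 77 = -156
Nonzero, so the vectors are not orthogonal.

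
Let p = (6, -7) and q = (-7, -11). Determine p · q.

p · q = 6·(-7) + (-7)·(-11) = -42 + 77 = 35

35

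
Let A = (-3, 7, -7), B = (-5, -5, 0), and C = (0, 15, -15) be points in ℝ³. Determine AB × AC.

(40, 5, 20)

AB = (-2, -12, 7)
AC = (3, 8, -8)
i: (-12)·(-8) - 7·8 = 96 - 56 = 40
j: 7·3 - (-2)·(-8) = 21 - 16 = 5
k: (-2)·8 - (-12)·3 = -16 - (-36) = 20
AB × AC = (40, 5, 20)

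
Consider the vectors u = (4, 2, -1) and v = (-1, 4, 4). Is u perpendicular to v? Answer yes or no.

u · v = 4·(-1) + 2·4 + (-1)·4 = -4 + 8 - 4 = 0
Zero, so the vectors are orthogonal.

yes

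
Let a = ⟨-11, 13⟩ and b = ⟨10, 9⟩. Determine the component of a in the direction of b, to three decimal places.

0.520

a · b = (-11)·10 + 13·9 = -110 + 117 = 7
|b| = √(100 + 81) = √181 ≈ 13.4536
comp_b a = 7 / √181 ≈ 0.520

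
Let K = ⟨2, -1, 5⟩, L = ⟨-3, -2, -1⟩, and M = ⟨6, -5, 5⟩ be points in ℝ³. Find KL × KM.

KL = (-5, -1, -6)
KM = (4, -4, 0)
i: (-1)·0 - (-6)·(-4) = 0 - 24 = -24
j: (-6)·4 - (-5)·0 = -24 - 0 = -24
k: (-5)·(-4) - (-1)·4 = 20 - (-4) = 24
KL × KM = (-24, -24, 24)

(-24, -24, 24)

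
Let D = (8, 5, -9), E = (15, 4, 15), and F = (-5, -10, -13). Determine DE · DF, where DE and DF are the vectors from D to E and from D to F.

-172

DE = E − D = (7, -1, 24)
DF = F − D = (-13, -15, -4)
DE · DF = 7·(-13) + (-1)·(-15) + 24·(-4) = -91 + 15 - 96 = -172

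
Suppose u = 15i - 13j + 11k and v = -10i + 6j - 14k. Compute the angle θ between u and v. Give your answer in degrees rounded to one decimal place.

157.5

u · v = 15·(-10) + (-13)·6 + 11·(-14) = -150 - 78 - 154 = -382
|u|² = 225 + 169 + 121 = 515,  |u| = √515 ≈ 22.693611
|v|² = 100 + 36 + 196 = 332,  |v| = √332 ≈ 18.220867
cos θ = -382 / (22.693611 · 18.220867) ≈ -0.92383
θ = arccos(-0.92383) ≈ 157.5°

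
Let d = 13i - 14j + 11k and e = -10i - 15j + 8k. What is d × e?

(53, -214, -335)

i: (-14)·8 - 11·(-15) = -112 - (-165) = 53
j: 11·(-10) - 13·8 = -110 - 104 = -214
k: 13·(-15) - (-14)·(-10) = -195 - 140 = -335
d × e = (53, -214, -335)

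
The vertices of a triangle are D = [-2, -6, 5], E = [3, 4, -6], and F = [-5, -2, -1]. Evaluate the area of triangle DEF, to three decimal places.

41.003

DE = (5, 10, -11),  DF = (-3, 4, -6)
i: 10·(-6) - (-11)·4 = -60 - (-44) = -16
j: (-11)·(-3) - 5·(-6) = 33 - (-30) = 63
k: 5·4 - 10·(-3) = 20 - (-30) = 50
DE × DF = (-16, 63, 50)
|DE × DF| = √6725 ≈ 82.0061
area = ½ · 82.0061 ≈ 41.003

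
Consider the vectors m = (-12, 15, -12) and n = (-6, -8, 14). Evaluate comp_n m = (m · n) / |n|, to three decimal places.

m · n = (-12)·(-6) + 15·(-8) + (-12)·14 = 72 - 120 - 168 = -216
|n| = √(36 + 64 + 196) = √296 ≈ 17.2047
comp_n m = -216 / √296 ≈ -12.555

-12.555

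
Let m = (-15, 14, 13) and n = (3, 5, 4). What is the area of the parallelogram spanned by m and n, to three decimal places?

153.528

i: 14·4 - 13·5 = 56 - 65 = -9
j: 13·3 - (-15)·4 = 39 - (-60) = 99
k: (-15)·5 - 14·3 = -75 - 42 = -117
m × n = (-9, 99, -117)
|m × n| = √((-9)² + 99² + (-117)²) = √23571 ≈ 153.5285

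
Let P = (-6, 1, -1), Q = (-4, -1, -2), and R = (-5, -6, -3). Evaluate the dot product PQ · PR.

18

PQ = Q − P = (2, -2, -1)
PR = R − P = (1, -7, -2)
PQ · PR = 2·1 + (-2)·(-7) + (-1)·(-2) = 2 + 14 + 2 = 18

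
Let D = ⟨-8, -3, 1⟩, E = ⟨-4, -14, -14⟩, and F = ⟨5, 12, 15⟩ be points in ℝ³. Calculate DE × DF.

(71, -251, 203)

DE = (4, -11, -15)
DF = (13, 15, 14)
i: (-11)·14 - (-15)·15 = -154 - (-225) = 71
j: (-15)·13 - 4·14 = -195 - 56 = -251
k: 4·15 - (-11)·13 = 60 - (-143) = 203
DE × DF = (71, -251, 203)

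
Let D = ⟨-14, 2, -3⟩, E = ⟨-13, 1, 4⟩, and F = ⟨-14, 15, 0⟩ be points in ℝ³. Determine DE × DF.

DE = (1, -1, 7)
DF = (0, 13, 3)
i: (-1)·3 - 7·13 = -3 - 91 = -94
j: 7·0 - 1·3 = 0 - 3 = -3
k: 1·13 - (-1)·0 = 13 - 0 = 13
DE × DF = (-94, -3, 13)

(-94, -3, 13)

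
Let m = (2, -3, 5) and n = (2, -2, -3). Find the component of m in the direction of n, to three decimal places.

-1.213

m · n = 2·2 + (-3)·(-2) + 5·(-3) = 4 + 6 - 15 = -5
|n| = √(4 + 4 + 9) = √17 ≈ 4.1231
comp_n m = -5 / √17 ≈ -1.213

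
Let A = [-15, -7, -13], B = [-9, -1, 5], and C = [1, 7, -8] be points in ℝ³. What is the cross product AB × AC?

AB = (6, 6, 18)
AC = (16, 14, 5)
i: 6·5 - 18·14 = 30 - 252 = -222
j: 18·16 - 6·5 = 288 - 30 = 258
k: 6·14 - 6·16 = 84 - 96 = -12
AB × AC = (-222, 258, -12)

(-222, 258, -12)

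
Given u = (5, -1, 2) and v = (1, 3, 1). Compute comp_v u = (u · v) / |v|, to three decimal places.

1.206

u · v = 5·1 + (-1)·3 + 2·1 = 5 - 3 + 2 = 4
|v| = √(1 + 9 + 1) = √11 ≈ 3.3166
comp_v u = 4 / √11 ≈ 1.206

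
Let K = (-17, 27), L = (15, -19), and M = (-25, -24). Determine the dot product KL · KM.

KL = L − K = (32, -46)
KM = M − K = (-8, -51)
KL · KM = 32·(-8) + (-46)·(-51) = -256 + 2346 = 2090

2090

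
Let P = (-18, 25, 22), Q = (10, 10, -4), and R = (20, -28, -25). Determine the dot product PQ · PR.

3081

PQ = Q − P = (28, -15, -26)
PR = R − P = (38, -53, -47)
PQ · PR = 28·38 + (-15)·(-53) + (-26)·(-47) = 1064 + 795 + 1222 = 3081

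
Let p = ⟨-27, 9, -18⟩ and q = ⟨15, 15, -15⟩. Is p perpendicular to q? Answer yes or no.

yes

p · q = (-27)·15 + 9·15 + (-18)·(-15) = -405 + 135 + 270 = 0
Zero, so the vectors are orthogonal.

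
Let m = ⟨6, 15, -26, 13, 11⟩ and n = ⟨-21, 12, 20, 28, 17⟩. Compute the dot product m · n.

85

m · n = 6·(-21) + 15·12 + (-26)·20 + 13·28 + 11·17 = -126 + 180 - 520 + 364 + 187 = 85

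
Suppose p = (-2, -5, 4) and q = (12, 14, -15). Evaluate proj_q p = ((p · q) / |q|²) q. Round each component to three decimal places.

(-3.271, -3.816, 4.088)

p · q = (-2)·12 + (-5)·14 + 4·(-15) = -24 - 70 - 60 = -154
|q|² = 144 + 196 + 225 = 565
proj_q p = (-154/565) · (12, 14, -15) ≈ (-3.271, -3.816, 4.088)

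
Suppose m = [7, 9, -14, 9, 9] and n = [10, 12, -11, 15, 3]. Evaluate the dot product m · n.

m · n = 7·10 + 9·12 + (-14)·(-11) + 9·15 + 9·3 = 70 + 108 + 154 + 135 + 27 = 494

494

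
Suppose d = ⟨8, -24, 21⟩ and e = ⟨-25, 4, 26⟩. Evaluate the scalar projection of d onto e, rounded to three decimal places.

d · e = 8·(-25) + (-24)·4 + 21·26 = -200 - 96 + 546 = 250
|e| = √(625 + 16 + 676) = √1317 ≈ 36.2905
comp_e d = 250 / √1317 ≈ 6.889

6.889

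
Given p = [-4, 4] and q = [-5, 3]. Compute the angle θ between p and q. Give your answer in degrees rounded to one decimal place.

14.0

p · q = (-4)·(-5) + 4·3 = 20 + 12 = 32
|p|² = 16 + 16 = 32,  |p| = √32 ≈ 5.656854
|q|² = 25 + 9 = 34,  |q| = √34 ≈ 5.830952
cos θ = 32 / (5.656854 · 5.830952) ≈ 0.97014
θ = arccos(0.97014) ≈ 14.0°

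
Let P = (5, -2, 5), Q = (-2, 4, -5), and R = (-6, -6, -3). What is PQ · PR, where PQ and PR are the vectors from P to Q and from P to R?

133

PQ = Q − P = (-7, 6, -10)
PR = R − P = (-11, -4, -8)
PQ · PR = (-7)·(-11) + 6·(-4) + (-10)·(-8) = 77 - 24 + 80 = 133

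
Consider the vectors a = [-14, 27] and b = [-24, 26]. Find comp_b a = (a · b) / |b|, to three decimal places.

a · b = (-14)·(-24) + 27·26 = 336 + 702 = 1038
|b| = √(576 + 676) = √1252 ≈ 35.3836
comp_b a = 1038 / √1252 ≈ 29.336

29.336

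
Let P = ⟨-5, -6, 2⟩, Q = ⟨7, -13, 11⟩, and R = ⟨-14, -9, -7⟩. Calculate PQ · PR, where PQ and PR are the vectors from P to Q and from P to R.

-168

PQ = Q − P = (12, -7, 9)
PR = R − P = (-9, -3, -9)
PQ · PR = 12·(-9) + (-7)·(-3) + 9·(-9) = -108 + 21 - 81 = -168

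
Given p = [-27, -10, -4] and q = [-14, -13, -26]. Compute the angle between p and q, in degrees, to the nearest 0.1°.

49.3

p · q = (-27)·(-14) + (-10)·(-13) + (-4)·(-26) = 378 + 130 + 104 = 612
|p|² = 729 + 100 + 16 = 845,  |p| = √845 ≈ 29.068884
|q|² = 196 + 169 + 676 = 1041,  |q| = √1041 ≈ 32.264532
cos θ = 612 / (29.068884 · 32.264532) ≈ 0.65253
θ = arccos(0.65253) ≈ 49.3°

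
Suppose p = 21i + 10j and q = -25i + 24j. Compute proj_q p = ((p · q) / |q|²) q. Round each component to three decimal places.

(5.933, -5.695)

p · q = 21·(-25) + 10·24 = -525 + 240 = -285
|q|² = 625 + 576 = 1201
proj_q p = (-285/1201) · (-25, 24) ≈ (5.933, -5.695)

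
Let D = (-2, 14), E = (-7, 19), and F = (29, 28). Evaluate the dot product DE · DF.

DE = E − D = (-5, 5)
DF = F − D = (31, 14)
DE · DF = (-5)·31 + 5·14 = -155 + 70 = -85

-85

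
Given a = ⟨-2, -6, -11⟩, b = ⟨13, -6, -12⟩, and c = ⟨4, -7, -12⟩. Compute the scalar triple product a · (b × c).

b × c:
i: (-6)·(-12) - (-12)·(-7) = 72 - 84 = -12
j: (-12)·4 - 13·(-12) = -48 - (-156) = 108
k: 13·(-7) - (-6)·4 = -91 - (-24) = -67
b × c = (-12, 108, -67)
a · (b × c) = (-2)·(-12) + (-6)·108 + (-11)·(-67) = 24 - 648 + 737 = 113

113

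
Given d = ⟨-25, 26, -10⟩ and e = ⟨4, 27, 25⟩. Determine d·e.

352

d · e = (-25)·4 + 26·27 + (-10)·25 = -100 + 702 - 250 = 352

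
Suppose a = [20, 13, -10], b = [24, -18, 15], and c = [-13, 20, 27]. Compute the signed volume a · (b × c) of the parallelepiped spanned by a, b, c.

-29139

b × c:
i: (-18)·27 - 15·20 = -486 - 300 = -786
j: 15·(-13) - 24·27 = -195 - 648 = -843
k: 24·20 - (-18)·(-13) = 480 - 234 = 246
b × c = (-786, -843, 246)
a · (b × c) = 20·(-786) + 13·(-843) + (-10)·246 = -15720 - 10959 - 2460 = -29139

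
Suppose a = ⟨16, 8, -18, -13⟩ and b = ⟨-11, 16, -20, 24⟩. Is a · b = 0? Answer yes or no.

yes

a · b = 16·(-11) + 8·16 + (-18)·(-20) + (-13)·24 = -176 + 128 + 360 - 312 = 0
Zero, so the vectors are orthogonal.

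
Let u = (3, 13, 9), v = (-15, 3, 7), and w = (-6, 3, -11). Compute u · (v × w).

-3096

v × w:
i: 3·(-11) - 7·3 = -33 - 21 = -54
j: 7·(-6) - (-15)·(-11) = -42 - 165 = -207
k: (-15)·3 - 3·(-6) = -45 - (-18) = -27
v × w = (-54, -207, -27)
u · (v × w) = 3·(-54) + 13·(-207) + 9·(-27) = -162 - 2691 - 243 = -3096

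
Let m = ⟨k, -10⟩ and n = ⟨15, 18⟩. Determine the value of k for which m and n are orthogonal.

12

m · n = k·15 + (-10)·18 = -180 + 15k
Set equal to 0: 15k = 180, so k = 12.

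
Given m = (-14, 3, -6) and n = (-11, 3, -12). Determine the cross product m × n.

(-18, -102, -9)

i: 3·(-12) - (-6)·3 = -36 - (-18) = -18
j: (-6)·(-11) - (-14)·(-12) = 66 - 168 = -102
k: (-14)·3 - 3·(-11) = -42 - (-33) = -9
m × n = (-18, -102, -9)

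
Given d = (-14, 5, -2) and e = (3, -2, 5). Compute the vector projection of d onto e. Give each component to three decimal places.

(-4.895, 3.263, -8.158)

d · e = (-14)·3 + 5·(-2) + (-2)·5 = -42 - 10 - 10 = -62
|e|² = 9 + 4 + 25 = 38
proj_e d = (-62/38) · (3, -2, 5) ≈ (-4.895, 3.263, -8.158)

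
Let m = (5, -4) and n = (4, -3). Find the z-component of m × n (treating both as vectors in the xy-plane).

5·(-3) - (-4)·4 = -15 - (-16) = 1

1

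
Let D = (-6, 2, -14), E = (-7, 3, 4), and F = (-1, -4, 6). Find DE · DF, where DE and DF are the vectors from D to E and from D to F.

349

DE = E − D = (-1, 1, 18)
DF = F − D = (5, -6, 20)
DE · DF = (-1)·5 + 1·(-6) + 18·20 = -5 - 6 + 360 = 349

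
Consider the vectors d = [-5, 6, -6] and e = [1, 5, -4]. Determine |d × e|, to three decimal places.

i: 6·(-4) - (-6)·5 = -24 - (-30) = 6
j: (-6)·1 - (-5)·(-4) = -6 - 20 = -26
k: (-5)·5 - 6·1 = -25 - 6 = -31
d × e = (6, -26, -31)
|d × e| = √(6² + (-26)² + (-31)²) = √1673 ≈ 40.9023

40.902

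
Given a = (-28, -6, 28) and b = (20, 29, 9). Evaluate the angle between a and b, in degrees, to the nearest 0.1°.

a · b = (-28)·20 + (-6)·29 + 28·9 = -560 - 174 + 252 = -482
|a|² = 784 + 36 + 784 = 1604,  |a| = √1604 ≈ 40.049969
|b|² = 400 + 841 + 81 = 1322,  |b| = √1322 ≈ 36.359318
cos θ = -482 / (40.049969 · 36.359318) ≈ -0.33100
θ = arccos(-0.33100) ≈ 109.3°

109.3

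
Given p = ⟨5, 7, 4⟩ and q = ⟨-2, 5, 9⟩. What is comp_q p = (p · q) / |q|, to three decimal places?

p · q = 5·(-2) + 7·5 + 4·9 = -10 + 35 + 36 = 61
|q| = √(4 + 25 + 81) = √110 ≈ 10.4881
comp_q p = 61 / √110 ≈ 5.816

5.816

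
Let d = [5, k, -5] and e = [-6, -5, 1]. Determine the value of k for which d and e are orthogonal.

-7

d · e = 5·(-6) + k·(-5) + (-5)·1 = -35 - 5k
Set equal to 0: -5k = 35, so k = -7.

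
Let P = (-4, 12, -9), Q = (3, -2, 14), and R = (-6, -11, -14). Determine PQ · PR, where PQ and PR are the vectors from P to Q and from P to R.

PQ = Q − P = (7, -14, 23)
PR = R − P = (-2, -23, -5)
PQ · PR = 7·(-2) + (-14)·(-23) + 23·(-5) = -14 + 322 - 115 = 193

193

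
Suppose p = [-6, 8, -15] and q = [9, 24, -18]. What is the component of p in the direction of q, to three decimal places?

13.026

p · q = (-6)·9 + 8·24 + (-15)·(-18) = -54 + 192 + 270 = 408
|q| = √(81 + 576 + 324) = √981 ≈ 31.3209
comp_q p = 408 / √981 ≈ 13.026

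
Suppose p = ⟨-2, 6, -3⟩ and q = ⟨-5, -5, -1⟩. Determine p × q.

(-21, 13, 40)

i: 6·(-1) - (-3)·(-5) = -6 - 15 = -21
j: (-3)·(-5) - (-2)·(-1) = 15 - 2 = 13
k: (-2)·(-5) - 6·(-5) = 10 - (-30) = 40
p × q = (-21, 13, 40)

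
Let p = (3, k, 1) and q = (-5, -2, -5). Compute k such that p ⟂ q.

p · q = 3·(-5) + k·(-2) + 1·(-5) = -20 - 2k
Set equal to 0: -2k = 20, so k = -10.

-10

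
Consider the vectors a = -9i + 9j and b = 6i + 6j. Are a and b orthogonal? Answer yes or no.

yes

a · b = (-9)·6 + 9·6 = -54 + 54 = 0
Zero, so the vectors are orthogonal.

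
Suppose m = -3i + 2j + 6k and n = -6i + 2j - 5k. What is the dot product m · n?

-8

m · n = (-3)·(-6) + 2·2 + 6·(-5) = 18 + 4 - 30 = -8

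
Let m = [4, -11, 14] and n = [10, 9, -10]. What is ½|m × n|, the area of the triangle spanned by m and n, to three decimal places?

i: (-11)·(-10) - 14·9 = 110 - 126 = -16
j: 14·10 - 4·(-10) = 140 - (-40) = 180
k: 4·9 - (-11)·10 = 36 - (-110) = 146
m × n = (-16, 180, 146)
|m × n| = √((-16)² + 180² + 146²) = √53972 ≈ 232.3187
area = ½ · 232.3187 ≈ 116.159

116.159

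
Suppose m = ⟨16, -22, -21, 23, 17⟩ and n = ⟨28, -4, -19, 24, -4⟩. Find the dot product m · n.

m · n = 16·28 + (-22)·(-4) + (-21)·(-19) + 23·24 + 17·(-4) = 448 + 88 + 399 + 552 - 68 = 1419

1419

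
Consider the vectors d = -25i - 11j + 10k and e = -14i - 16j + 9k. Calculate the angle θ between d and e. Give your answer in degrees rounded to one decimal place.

d · e = (-25)·(-14) + (-11)·(-16) + 10·9 = 350 + 176 + 90 = 616
|d|² = 625 + 121 + 100 = 846,  |d| = √846 ≈ 29.086079
|e|² = 196 + 256 + 81 = 533,  |e| = √533 ≈ 23.086793
cos θ = 616 / (29.086079 · 23.086793) ≈ 0.91734
θ = arccos(0.91734) ≈ 23.5°

23.5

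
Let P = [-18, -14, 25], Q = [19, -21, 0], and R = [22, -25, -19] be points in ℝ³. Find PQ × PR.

(33, 628, -127)

PQ = (37, -7, -25)
PR = (40, -11, -44)
i: (-7)·(-44) - (-25)·(-11) = 308 - 275 = 33
j: (-25)·40 - 37·(-44) = -1000 - (-1628) = 628
k: 37·(-11) - (-7)·40 = -407 - (-280) = -127
PQ × PR = (33, 628, -127)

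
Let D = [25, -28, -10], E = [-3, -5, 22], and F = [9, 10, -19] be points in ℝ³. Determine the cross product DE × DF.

DE = (-28, 23, 32)
DF = (-16, 38, -9)
i: 23·(-9) - 32·38 = -207 - 1216 = -1423
j: 32·(-16) - (-28)·(-9) = -512 - 252 = -764
k: (-28)·38 - 23·(-16) = -1064 - (-368) = -696
DE × DF = (-1423, -764, -696)

(-1423, -764, -696)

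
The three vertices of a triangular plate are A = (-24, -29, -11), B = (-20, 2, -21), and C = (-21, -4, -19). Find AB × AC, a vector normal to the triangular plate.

AB = (4, 31, -10)
AC = (3, 25, -8)
i: 31·(-8) - (-10)·25 = -248 - (-250) = 2
j: (-10)·3 - 4·(-8) = -30 - (-32) = 2
k: 4·25 - 31·3 = 100 - 93 = 7
AB × AC = (2, 2, 7)

(2, 2, 7)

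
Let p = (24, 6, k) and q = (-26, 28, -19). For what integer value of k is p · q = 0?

-24

p · q = 24·(-26) + 6·28 + k·(-19) = -456 - 19k
Set equal to 0: -19k = 456, so k = -24.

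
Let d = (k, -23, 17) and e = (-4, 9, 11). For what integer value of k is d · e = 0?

d · e = k·(-4) + (-23)·9 + 17·11 = -20 - 4k
Set equal to 0: -4k = 20, so k = -5.

-5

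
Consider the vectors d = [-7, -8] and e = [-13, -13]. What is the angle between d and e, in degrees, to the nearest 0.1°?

d · e = (-7)·(-13) + (-8)·(-13) = 91 + 104 = 195
|d|² = 49 + 64 = 113,  |d| = √113 ≈ 10.630146
|e|² = 169 + 169 = 338,  |e| = √338 ≈ 18.384776
cos θ = 195 / (10.630146 · 18.384776) ≈ 0.99779
θ = arccos(0.99779) ≈ 3.8°

3.8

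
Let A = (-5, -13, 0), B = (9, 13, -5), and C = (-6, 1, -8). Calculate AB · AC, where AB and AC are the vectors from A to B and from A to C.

AB = B − A = (14, 26, -5)
AC = C − A = (-1, 14, -8)
AB · AC = 14·(-1) + 26·14 + (-5)·(-8) = -14 + 364 + 40 = 390

390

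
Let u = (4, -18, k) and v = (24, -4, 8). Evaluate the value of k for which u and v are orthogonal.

u · v = 4·24 + (-18)·(-4) + k·8 = 168 + 8k
Set equal to 0: 8k = -168, so k = -21.

-21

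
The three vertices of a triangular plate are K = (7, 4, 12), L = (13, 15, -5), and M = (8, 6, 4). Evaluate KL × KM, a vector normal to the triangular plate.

(-54, 31, 1)

KL = (6, 11, -17)
KM = (1, 2, -8)
i: 11·(-8) - (-17)·2 = -88 - (-34) = -54
j: (-17)·1 - 6·(-8) = -17 - (-48) = 31
k: 6·2 - 11·1 = 12 - 11 = 1
KL × KM = (-54, 31, 1)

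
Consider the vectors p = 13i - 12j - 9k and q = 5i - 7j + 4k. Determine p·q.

p · q = 13·5 + (-12)·(-7) + (-9)·4 = 65 + 84 - 36 = 113

113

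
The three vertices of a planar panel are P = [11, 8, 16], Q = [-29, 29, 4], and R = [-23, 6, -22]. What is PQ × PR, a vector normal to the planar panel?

PQ = (-40, 21, -12)
PR = (-34, -2, -38)
i: 21·(-38) - (-12)·(-2) = -798 - 24 = -822
j: (-12)·(-34) - (-40)·(-38) = 408 - 1520 = -1112
k: (-40)·(-2) - 21·(-34) = 80 - (-714) = 794
PQ × PR = (-822, -1112, 794)

(-822, -1112, 794)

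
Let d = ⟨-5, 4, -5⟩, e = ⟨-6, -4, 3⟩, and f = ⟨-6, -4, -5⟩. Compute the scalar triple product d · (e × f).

e × f:
i: (-4)·(-5) - 3·(-4) = 20 - (-12) = 32
j: 3·(-6) - (-6)·(-5) = -18 - 30 = -48
k: (-6)·(-4) - (-4)·(-6) = 24 - 24 = 0
e × f = (32, -48, 0)
d · (e × f) = (-5)·32 + 4·(-48) + (-5)·0 = -160 - 192 + 0 = -352

-352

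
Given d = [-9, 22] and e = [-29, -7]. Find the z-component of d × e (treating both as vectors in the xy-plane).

701

(-9)·(-7) - 22·(-29) = 63 - (-638) = 701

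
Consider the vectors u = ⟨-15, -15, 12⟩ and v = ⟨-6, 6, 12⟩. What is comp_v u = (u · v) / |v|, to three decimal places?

u · v = (-15)·(-6) + (-15)·6 + 12·12 = 90 - 90 + 144 = 144
|v| = √(36 + 36 + 144) = √216 ≈ 14.6969
comp_v u = 144 / √216 ≈ 9.798

9.798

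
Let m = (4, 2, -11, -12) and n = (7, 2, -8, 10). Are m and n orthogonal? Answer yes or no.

yes

m · n = 4·7 + 2·2 + (-11)·(-8) + (-12)·10 = 28 + 4 + 88 - 120 = 0
Zero, so the vectors are orthogonal.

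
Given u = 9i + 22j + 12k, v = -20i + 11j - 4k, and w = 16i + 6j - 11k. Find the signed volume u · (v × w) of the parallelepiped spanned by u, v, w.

-10673

v × w:
i: 11·(-11) - (-4)·6 = -121 - (-24) = -97
j: (-4)·16 - (-20)·(-11) = -64 - 220 = -284
k: (-20)·6 - 11·16 = -120 - 176 = -296
v × w = (-97, -284, -296)
u · (v × w) = 9·(-97) + 22·(-284) + 12·(-296) = -873 - 6248 - 3552 = -10673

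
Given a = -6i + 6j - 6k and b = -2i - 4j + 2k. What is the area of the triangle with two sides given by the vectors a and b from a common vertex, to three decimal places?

i: 6·2 - (-6)·(-4) = 12 - 24 = -12
j: (-6)·(-2) - (-6)·2 = 12 - (-12) = 24
k: (-6)·(-4) - 6·(-2) = 24 - (-12) = 36
a × b = (-12, 24, 36)
|a × b| = √((-12)² + 24² + 36²) = √2016 ≈ 44.8999
area = ½ · 44.8999 ≈ 22.450

22.450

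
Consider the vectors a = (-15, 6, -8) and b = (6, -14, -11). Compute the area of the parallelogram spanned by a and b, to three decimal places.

i: 6·(-11) - (-8)·(-14) = -66 - 112 = -178
j: (-8)·6 - (-15)·(-11) = -48 - 165 = -213
k: (-15)·(-14) - 6·6 = 210 - 36 = 174
a × b = (-178, -213, 174)
|a × b| = √((-178)² + (-213)² + 174²) = √107329 ≈ 327.6110

327.611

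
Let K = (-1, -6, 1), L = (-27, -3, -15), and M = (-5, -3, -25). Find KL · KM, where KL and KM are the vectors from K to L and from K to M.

KL = L − K = (-26, 3, -16)
KM = M − K = (-4, 3, -26)
KL · KM = (-26)·(-4) + 3·3 + (-16)·(-26) = 104 + 9 + 416 = 529

529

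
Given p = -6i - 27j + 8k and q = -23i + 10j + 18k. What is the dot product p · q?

p · q = (-6)·(-23) + (-27)·10 + 8·18 = 138 - 270 + 144 = 12

12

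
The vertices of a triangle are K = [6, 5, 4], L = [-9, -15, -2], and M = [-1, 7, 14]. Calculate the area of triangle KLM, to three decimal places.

KL = (-15, -20, -6),  KM = (-7, 2, 10)
i: (-20)·10 - (-6)·2 = -200 - (-12) = -188
j: (-6)·(-7) - (-15)·10 = 42 - (-150) = 192
k: (-15)·2 - (-20)·(-7) = -30 - 140 = -170
KL × KM = (-188, 192, -170)
|KL × KM| = √101108 ≈ 317.9748
area = ½ · 317.9748 ≈ 158.987

158.987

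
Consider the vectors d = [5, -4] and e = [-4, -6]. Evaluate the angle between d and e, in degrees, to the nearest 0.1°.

d · e = 5·(-4) + (-4)·(-6) = -20 + 24 = 4
|d|² = 25 + 16 = 41,  |d| = √41 ≈ 6.403124
|e|² = 16 + 36 = 52,  |e| = √52 ≈ 7.211103
cos θ = 4 / (6.403124 · 7.211103) ≈ 0.08663
θ = arccos(0.08663) ≈ 85.0°

85.0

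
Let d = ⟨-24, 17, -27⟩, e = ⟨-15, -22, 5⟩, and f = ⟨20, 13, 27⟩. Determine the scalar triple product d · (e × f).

17786

e × f:
i: (-22)·27 - 5·13 = -594 - 65 = -659
j: 5·20 - (-15)·27 = 100 - (-405) = 505
k: (-15)·13 - (-22)·20 = -195 - (-440) = 245
e × f = (-659, 505, 245)
d · (e × f) = (-24)·(-659) + 17·505 + (-27)·245 = 15816 + 8585 - 6615 = 17786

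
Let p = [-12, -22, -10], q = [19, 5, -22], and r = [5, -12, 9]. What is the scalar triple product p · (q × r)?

q × r:
i: 5·9 - (-22)·(-12) = 45 - 264 = -219
j: (-22)·5 - 19·9 = -110 - 171 = -281
k: 19·(-12) - 5·5 = -228 - 25 = -253
q × r = (-219, -281, -253)
p · (q × r) = (-12)·(-219) + (-22)·(-281) + (-10)·(-253) = 2628 + 6182 + 2530 = 11340

11340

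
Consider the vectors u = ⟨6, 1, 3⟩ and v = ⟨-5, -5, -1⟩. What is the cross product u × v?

(14, -9, -25)

i: 1·(-1) - 3·(-5) = -1 - (-15) = 14
j: 3·(-5) - 6·(-1) = -15 - (-6) = -9
k: 6·(-5) - 1·(-5) = -30 - (-5) = -25
u × v = (14, -9, -25)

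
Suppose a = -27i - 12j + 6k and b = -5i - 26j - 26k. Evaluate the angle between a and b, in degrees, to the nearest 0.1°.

a · b = (-27)·(-5) + (-12)·(-26) + 6·(-26) = 135 + 312 - 156 = 291
|a|² = 729 + 144 + 36 = 909,  |a| = √909 ≈ 30.149627
|b|² = 25 + 676 + 676 = 1377,  |b| = √1377 ≈ 37.107951
cos θ = 291 / (30.149627 · 37.107951) ≈ 0.26010
θ = arccos(0.26010) ≈ 74.9°

74.9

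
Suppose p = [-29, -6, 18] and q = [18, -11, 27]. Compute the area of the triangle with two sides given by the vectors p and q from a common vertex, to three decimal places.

i: (-6)·27 - 18·(-11) = -162 - (-198) = 36
j: 18·18 - (-29)·27 = 324 - (-783) = 1107
k: (-29)·(-11) - (-6)·18 = 319 - (-108) = 427
p × q = (36, 1107, 427)
|p × q| = √(36² + 1107² + 427²) = √1409074 ≈ 1187.0442
area = ½ · 1187.0442 ≈ 593.522

593.522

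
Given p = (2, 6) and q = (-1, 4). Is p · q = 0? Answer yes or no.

p · q = 2·(-1) + 6·4 = -2 + 24 = 22
Nonzero, so the vectors are not orthogonal.

no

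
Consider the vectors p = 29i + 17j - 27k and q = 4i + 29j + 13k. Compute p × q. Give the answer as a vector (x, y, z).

i: 17·13 - (-27)·29 = 221 - (-783) = 1004
j: (-27)·4 - 29·13 = -108 - 377 = -485
k: 29·29 - 17·4 = 841 - 68 = 773
p × q = (1004, -485, 773)

(1004, -485, 773)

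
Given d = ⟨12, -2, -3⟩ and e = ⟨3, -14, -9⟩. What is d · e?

d · e = 12·3 + (-2)·(-14) + (-3)·(-9) = 36 + 28 + 27 = 91

91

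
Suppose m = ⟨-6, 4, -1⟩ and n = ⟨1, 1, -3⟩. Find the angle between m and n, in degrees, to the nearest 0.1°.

87.6

m · n = (-6)·1 + 4·1 + (-1)·(-3) = -6 + 4 + 3 = 1
|m|² = 36 + 16 + 1 = 53,  |m| = √53 ≈ 7.280110
|n|² = 1 + 1 + 9 = 11,  |n| = √11 ≈ 3.316625
cos θ = 1 / (7.280110 · 3.316625) ≈ 0.04142
θ = arccos(0.04142) ≈ 87.6°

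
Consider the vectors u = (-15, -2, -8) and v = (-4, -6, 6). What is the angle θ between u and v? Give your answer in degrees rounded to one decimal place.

81.4

u · v = (-15)·(-4) + (-2)·(-6) + (-8)·6 = 60 + 12 - 48 = 24
|u|² = 225 + 4 + 64 = 293,  |u| = √293 ≈ 17.117243
|v|² = 16 + 36 + 36 = 88,  |v| = √88 ≈ 9.380832
cos θ = 24 / (17.117243 · 9.380832) ≈ 0.14946
θ = arccos(0.14946) ≈ 81.4°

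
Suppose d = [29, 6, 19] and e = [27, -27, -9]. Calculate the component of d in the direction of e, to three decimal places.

d · e = 29·27 + 6·(-27) + 19·(-9) = 783 - 162 - 171 = 450
|e| = √(729 + 729 + 81) = √1539 ≈ 39.2301
comp_e d = 450 / √1539 ≈ 11.471

11.471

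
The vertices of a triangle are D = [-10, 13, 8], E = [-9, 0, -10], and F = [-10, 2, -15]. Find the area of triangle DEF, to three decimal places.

52.084

DE = (1, -13, -18),  DF = (0, -11, -23)
i: (-13)·(-23) - (-18)·(-11) = 299 - 198 = 101
j: (-18)·0 - 1·(-23) = 0 - (-23) = 23
k: 1·(-11) - (-13)·0 = -11 - 0 = -11
DE × DF = (101, 23, -11)
|DE × DF| = √10851 ≈ 104.1681
area = ½ · 104.1681 ≈ 52.084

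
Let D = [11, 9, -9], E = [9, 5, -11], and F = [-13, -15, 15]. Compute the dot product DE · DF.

96

DE = E − D = (-2, -4, -2)
DF = F − D = (-24, -24, 24)
DE · DF = (-2)·(-24) + (-4)·(-24) + (-2)·24 = 48 + 96 - 48 = 96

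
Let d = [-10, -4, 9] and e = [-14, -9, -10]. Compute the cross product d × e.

(121, -226, 34)

i: (-4)·(-10) - 9·(-9) = 40 - (-81) = 121
j: 9·(-14) - (-10)·(-10) = -126 - 100 = -226
k: (-10)·(-9) - (-4)·(-14) = 90 - 56 = 34
d × e = (121, -226, 34)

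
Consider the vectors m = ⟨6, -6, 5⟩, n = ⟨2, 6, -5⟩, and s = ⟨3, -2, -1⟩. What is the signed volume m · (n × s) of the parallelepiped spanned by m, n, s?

n × s:
i: 6·(-1) - (-5)·(-2) = -6 - 10 = -16
j: (-5)·3 - 2·(-1) = -15 - (-2) = -13
k: 2·(-2) - 6·3 = -4 - 18 = -22
n × s = (-16, -13, -22)
m · (n × s) = 6·(-16) + (-6)·(-13) + 5·(-22) = -96 + 78 - 110 = -128

-128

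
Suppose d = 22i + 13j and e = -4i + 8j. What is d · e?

16

d · e = 22·(-4) + 13·8 = -88 + 104 = 16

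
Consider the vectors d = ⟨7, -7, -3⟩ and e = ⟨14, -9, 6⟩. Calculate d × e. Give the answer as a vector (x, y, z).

i: (-7)·6 - (-3)·(-9) = -42 - 27 = -69
j: (-3)·14 - 7·6 = -42 - 42 = -84
k: 7·(-9) - (-7)·14 = -63 - (-98) = 35
d × e = (-69, -84, 35)

(-69, -84, 35)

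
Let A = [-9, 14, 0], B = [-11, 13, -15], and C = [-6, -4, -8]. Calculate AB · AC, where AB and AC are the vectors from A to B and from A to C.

132

AB = B − A = (-2, -1, -15)
AC = C − A = (3, -18, -8)
AB · AC = (-2)·3 + (-1)·(-18) + (-15)·(-8) = -6 + 18 + 120 = 132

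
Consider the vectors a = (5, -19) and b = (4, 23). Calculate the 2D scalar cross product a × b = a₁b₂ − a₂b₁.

191

5·23 - (-19)·4 = 115 - (-76) = 191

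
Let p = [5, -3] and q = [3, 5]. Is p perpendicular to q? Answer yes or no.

p · q = 5·3 + (-3)·5 = 15 - 15 = 0
Zero, so the vectors are orthogonal.

yes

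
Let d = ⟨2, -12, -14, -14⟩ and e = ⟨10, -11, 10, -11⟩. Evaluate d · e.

166

d · e = 2·10 + (-12)·(-11) + (-14)·10 + (-14)·(-11) = 20 + 132 - 140 + 154 = 166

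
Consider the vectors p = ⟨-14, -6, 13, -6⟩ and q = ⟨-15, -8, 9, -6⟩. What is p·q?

p · q = (-14)·(-15) + (-6)·(-8) + 13·9 + (-6)·(-6) = 210 + 48 + 117 + 36 = 411

411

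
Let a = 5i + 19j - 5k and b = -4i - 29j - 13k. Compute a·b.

-506

a · b = 5·(-4) + 19·(-29) + (-5)·(-13) = -20 - 551 + 65 = -506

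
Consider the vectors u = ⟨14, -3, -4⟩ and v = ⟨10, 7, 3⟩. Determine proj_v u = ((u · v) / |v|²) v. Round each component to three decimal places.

u · v = 14·10 + (-3)·7 + (-4)·3 = 140 - 21 - 12 = 107
|v|² = 100 + 49 + 9 = 158
proj_v u = (107/158) · (10, 7, 3) ≈ (6.772, 4.741, 2.032)

(6.772, 4.741, 2.032)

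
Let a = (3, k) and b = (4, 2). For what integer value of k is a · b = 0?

a · b = 3·4 + k·2 = 12 + 2k
Set equal to 0: 2k = -12, so k = -6.

-6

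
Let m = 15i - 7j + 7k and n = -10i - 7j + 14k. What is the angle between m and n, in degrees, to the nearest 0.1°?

m · n = 15·(-10) + (-7)·(-7) + 7·14 = -150 + 49 + 98 = -3
|m|² = 225 + 49 + 49 = 323,  |m| = √323 ≈ 17.972201
|n|² = 100 + 49 + 196 = 345,  |n| = √345 ≈ 18.574176
cos θ = -3 / (17.972201 · 18.574176) ≈ -0.00899
θ = arccos(-0.00899) ≈ 90.5°

90.5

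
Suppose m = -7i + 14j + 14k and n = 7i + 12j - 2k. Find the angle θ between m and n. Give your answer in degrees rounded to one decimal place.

m · n = (-7)·7 + 14·12 + 14·(-2) = -49 + 168 - 28 = 91
|m|² = 49 + 196 + 196 = 441,  |m| = √441 ≈ 21.000000
|n|² = 49 + 144 + 4 = 197,  |n| = √197 ≈ 14.035669
cos θ = 91 / (21.000000 · 14.035669) ≈ 0.30874
θ = arccos(0.30874) ≈ 72.0°

72.0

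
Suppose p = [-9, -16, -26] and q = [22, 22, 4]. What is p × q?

i: (-16)·4 - (-26)·22 = -64 - (-572) = 508
j: (-26)·22 - (-9)·4 = -572 - (-36) = -536
k: (-9)·22 - (-16)·22 = -198 - (-352) = 154
p × q = (508, -536, 154)

(508, -536, 154)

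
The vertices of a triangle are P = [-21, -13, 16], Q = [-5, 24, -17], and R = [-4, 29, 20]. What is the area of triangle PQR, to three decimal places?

PQ = (16, 37, -33),  PR = (17, 42, 4)
i: 37·4 - (-33)·42 = 148 - (-1386) = 1534
j: (-33)·17 - 16·4 = -561 - 64 = -625
k: 16·42 - 37·17 = 672 - 629 = 43
PQ × PR = (1534, -625, 43)
|PQ × PR| = √2745630 ≈ 1656.9943
area = ½ · 1656.9943 ≈ 828.497

828.497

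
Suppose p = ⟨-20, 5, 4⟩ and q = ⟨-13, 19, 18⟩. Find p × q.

i: 5·18 - 4·19 = 90 - 76 = 14
j: 4·(-13) - (-20)·18 = -52 - (-360) = 308
k: (-20)·19 - 5·(-13) = -380 - (-65) = -315
p × q = (14, 308, -315)

(14, 308, -315)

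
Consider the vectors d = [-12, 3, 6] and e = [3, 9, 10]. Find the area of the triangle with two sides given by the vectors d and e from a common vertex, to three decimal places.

i: 3·10 - 6·9 = 30 - 54 = -24
j: 6·3 - (-12)·10 = 18 - (-120) = 138
k: (-12)·9 - 3·3 = -108 - 9 = -117
d × e = (-24, 138, -117)
|d × e| = √((-24)² + 138² + (-117)²) = √33309 ≈ 182.5075
area = ½ · 182.5075 ≈ 91.254

91.254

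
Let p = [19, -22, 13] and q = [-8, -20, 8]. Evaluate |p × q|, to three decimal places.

i: (-22)·8 - 13·(-20) = -176 - (-260) = 84
j: 13·(-8) - 19·8 = -104 - 152 = -256
k: 19·(-20) - (-22)·(-8) = -380 - 176 = -556
p × q = (84, -256, -556)
|p × q| = √(84² + (-256)² + (-556)²) = √381728 ≈ 617.8414

617.841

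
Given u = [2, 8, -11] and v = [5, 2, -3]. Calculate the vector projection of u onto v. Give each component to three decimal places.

u · v = 2·5 + 8·2 + (-11)·(-3) = 10 + 16 + 33 = 59
|v|² = 25 + 4 + 9 = 38
proj_v u = (59/38) · (5, 2, -3) ≈ (7.763, 3.105, -4.658)

(7.763, 3.105, -4.658)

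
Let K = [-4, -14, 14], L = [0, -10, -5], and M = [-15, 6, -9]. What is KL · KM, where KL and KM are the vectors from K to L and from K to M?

KL = L − K = (4, 4, -19)
KM = M − K = (-11, 20, -23)
KL · KM = 4·(-11) + 4·20 + (-19)·(-23) = -44 + 80 + 437 = 473

473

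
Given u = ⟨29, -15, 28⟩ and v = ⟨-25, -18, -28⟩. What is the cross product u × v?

i: (-15)·(-28) - 28·(-18) = 420 - (-504) = 924
j: 28·(-25) - 29·(-28) = -700 - (-812) = 112
k: 29·(-18) - (-15)·(-25) = -522 - 375 = -897
u × v = (924, 112, -897)

(924, 112, -897)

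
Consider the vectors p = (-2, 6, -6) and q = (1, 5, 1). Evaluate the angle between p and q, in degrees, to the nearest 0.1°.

p · q = (-2)·1 + 6·5 + (-6)·1 = -2 + 30 - 6 = 22
|p|² = 4 + 36 + 36 = 76,  |p| = √76 ≈ 8.717798
|q|² = 1 + 25 + 1 = 27,  |q| = √27 ≈ 5.196152
cos θ = 22 / (8.717798 · 5.196152) ≈ 0.48566
θ = arccos(0.48566) ≈ 60.9°

60.9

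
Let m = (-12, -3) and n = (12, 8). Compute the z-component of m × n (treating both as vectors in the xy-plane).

-60

(-12)·8 - (-3)·12 = -96 - (-36) = -60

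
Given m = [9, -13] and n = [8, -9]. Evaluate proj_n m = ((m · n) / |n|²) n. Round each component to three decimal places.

(10.428, -11.731)

m · n = 9·8 + (-13)·(-9) = 72 + 117 = 189
|n|² = 64 + 81 = 145
proj_n m = (189/145) · (8, -9) ≈ (10.428, -11.731)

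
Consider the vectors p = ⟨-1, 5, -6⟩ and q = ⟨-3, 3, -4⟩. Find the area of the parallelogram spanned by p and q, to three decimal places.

i: 5·(-4) - (-6)·3 = -20 - (-18) = -2
j: (-6)·(-3) - (-1)·(-4) = 18 - 4 = 14
k: (-1)·3 - 5·(-3) = -3 - (-15) = 12
p × q = (-2, 14, 12)
|p × q| = √((-2)² + 14² + 12²) = √344 ≈ 18.5472

18.547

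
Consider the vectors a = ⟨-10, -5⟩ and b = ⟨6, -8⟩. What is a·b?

-20

a · b = (-10)·6 + (-5)·(-8) = -60 + 40 = -20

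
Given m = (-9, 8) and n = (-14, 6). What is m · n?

m · n = (-9)·(-14) + 8·6 = 126 + 48 = 174

174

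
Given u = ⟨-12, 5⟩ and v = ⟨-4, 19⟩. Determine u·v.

u · v = (-12)·(-4) + 5·19 = 48 + 95 = 143

143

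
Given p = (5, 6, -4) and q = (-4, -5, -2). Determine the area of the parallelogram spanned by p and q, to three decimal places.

41.243

i: 6·(-2) - (-4)·(-5) = -12 - 20 = -32
j: (-4)·(-4) - 5·(-2) = 16 - (-10) = 26
k: 5·(-5) - 6·(-4) = -25 - (-24) = -1
p × q = (-32, 26, -1)
|p × q| = √((-32)² + 26² + (-1)²) = √1701 ≈ 41.2432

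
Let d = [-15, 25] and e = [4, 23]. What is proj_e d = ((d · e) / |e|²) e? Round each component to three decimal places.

d · e = (-15)·4 + 25·23 = -60 + 575 = 515
|e|² = 16 + 529 = 545
proj_e d = (515/545) · (4, 23) ≈ (3.780, 21.734)

(3.780, 21.734)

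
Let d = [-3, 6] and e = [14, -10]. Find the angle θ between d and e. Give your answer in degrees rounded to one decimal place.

d · e = (-3)·14 + 6·(-10) = -42 - 60 = -102
|d|² = 9 + 36 = 45,  |d| = √45 ≈ 6.708204
|e|² = 196 + 100 = 296,  |e| = √296 ≈ 17.204651
cos θ = -102 / (6.708204 · 17.204651) ≈ -0.88379
θ = arccos(-0.88379) ≈ 152.1°

152.1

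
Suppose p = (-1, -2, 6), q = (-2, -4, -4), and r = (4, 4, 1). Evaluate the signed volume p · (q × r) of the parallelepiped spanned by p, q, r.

q × r:
i: (-4)·1 - (-4)·4 = -4 - (-16) = 12
j: (-4)·4 - (-2)·1 = -16 - (-2) = -14
k: (-2)·4 - (-4)·4 = -8 - (-16) = 8
q × r = (12, -14, 8)
p · (q × r) = (-1)·12 + (-2)·(-14) + 6·8 = -12 + 28 + 48 = 64

64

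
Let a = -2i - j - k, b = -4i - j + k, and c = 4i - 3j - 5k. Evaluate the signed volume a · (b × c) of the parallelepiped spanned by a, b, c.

-16

b × c:
i: (-1)·(-5) - 1·(-3) = 5 - (-3) = 8
j: 1·4 - (-4)·(-5) = 4 - 20 = -16
k: (-4)·(-3) - (-1)·4 = 12 - (-4) = 16
b × c = (8, -16, 16)
a · (b × c) = (-2)·8 + (-1)·(-16) + (-1)·16 = -16 + 16 - 16 = -16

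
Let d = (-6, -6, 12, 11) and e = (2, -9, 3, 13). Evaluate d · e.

221

d · e = (-6)·2 + (-6)·(-9) + 12·3 + 11·13 = -12 + 54 + 36 + 143 = 221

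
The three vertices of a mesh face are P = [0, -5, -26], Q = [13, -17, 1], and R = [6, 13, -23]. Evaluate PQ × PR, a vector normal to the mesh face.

PQ = (13, -12, 27)
PR = (6, 18, 3)
i: (-12)·3 - 27·18 = -36 - 486 = -522
j: 27·6 - 13·3 = 162 - 39 = 123
k: 13·18 - (-12)·6 = 234 - (-72) = 306
PQ × PR = (-522, 123, 306)

(-522, 123, 306)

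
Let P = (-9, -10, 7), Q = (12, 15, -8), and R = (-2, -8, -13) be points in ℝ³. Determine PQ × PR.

PQ = (21, 25, -15)
PR = (7, 2, -20)
i: 25·(-20) - (-15)·2 = -500 - (-30) = -470
j: (-15)·7 - 21·(-20) = -105 - (-420) = 315
k: 21·2 - 25·7 = 42 - 175 = -133
PQ × PR = (-470, 315, -133)

(-470, 315, -133)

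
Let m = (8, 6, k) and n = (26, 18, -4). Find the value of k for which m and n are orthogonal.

m · n = 8·26 + 6·18 + k·(-4) = 316 - 4k
Set equal to 0: -4k = -316, so k = 79.

79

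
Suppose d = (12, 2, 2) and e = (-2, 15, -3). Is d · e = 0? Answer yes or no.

yes

d · e = 12·(-2) + 2·15 + 2·(-3) = -24 + 30 - 6 = 0
Zero, so the vectors are orthogonal.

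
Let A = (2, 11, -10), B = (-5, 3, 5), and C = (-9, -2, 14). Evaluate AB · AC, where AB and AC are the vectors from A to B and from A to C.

541

AB = B − A = (-7, -8, 15)
AC = C − A = (-11, -13, 24)
AB · AC = (-7)·(-11) + (-8)·(-13) + 15·24 = 77 + 104 + 360 = 541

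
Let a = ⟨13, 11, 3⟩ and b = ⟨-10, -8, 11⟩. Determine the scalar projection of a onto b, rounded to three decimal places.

-10.958

a · b = 13·(-10) + 11·(-8) + 3·11 = -130 - 88 + 33 = -185
|b| = √(100 + 64 + 121) = √285 ≈ 16.8819
comp_b a = -185 / √285 ≈ -10.958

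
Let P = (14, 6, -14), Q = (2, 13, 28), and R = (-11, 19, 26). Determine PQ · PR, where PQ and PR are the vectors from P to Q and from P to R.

2071

PQ = Q − P = (-12, 7, 42)
PR = R − P = (-25, 13, 40)
PQ · PR = (-12)·(-25) + 7·13 + 42·40 = 300 + 91 + 1680 = 2071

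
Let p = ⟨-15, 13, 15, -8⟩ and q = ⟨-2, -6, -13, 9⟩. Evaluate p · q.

p · q = (-15)·(-2) + 13·(-6) + 15·(-13) + (-8)·9 = 30 - 78 - 195 - 72 = -315

-315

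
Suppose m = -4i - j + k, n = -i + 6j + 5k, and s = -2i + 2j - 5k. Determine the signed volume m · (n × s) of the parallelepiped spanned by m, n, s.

185

n × s:
i: 6·(-5) - 5·2 = -30 - 10 = -40
j: 5·(-2) - (-1)·(-5) = -10 - 5 = -15
k: (-1)·2 - 6·(-2) = -2 - (-12) = 10
n × s = (-40, -15, 10)
m · (n × s) = (-4)·(-40) + (-1)·(-15) + 1·10 = 160 + 15 + 10 = 185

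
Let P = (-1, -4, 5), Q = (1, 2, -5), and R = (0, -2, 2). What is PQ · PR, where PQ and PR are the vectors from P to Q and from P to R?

44

PQ = Q − P = (2, 6, -10)
PR = R − P = (1, 2, -3)
PQ · PR = 2·1 + 6·2 + (-10)·(-3) = 2 + 12 + 30 = 44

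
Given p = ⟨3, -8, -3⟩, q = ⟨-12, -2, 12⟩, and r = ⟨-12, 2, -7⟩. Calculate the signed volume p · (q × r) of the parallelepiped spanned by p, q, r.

q × r:
i: (-2)·(-7) - 12·2 = 14 - 24 = -10
j: 12·(-12) - (-12)·(-7) = -144 - 84 = -228
k: (-12)·2 - (-2)·(-12) = -24 - 24 = -48
q × r = (-10, -228, -48)
p · (q × r) = 3·(-10) + (-8)·(-228) + (-3)·(-48) = -30 + 1824 + 144 = 1938

1938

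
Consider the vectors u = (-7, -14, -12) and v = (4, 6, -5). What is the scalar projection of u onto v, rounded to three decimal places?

-5.926

u · v = (-7)·4 + (-14)·6 + (-12)·(-5) = -28 - 84 + 60 = -52
|v| = √(16 + 36 + 25) = √77 ≈ 8.7750
comp_v u = -52 / √77 ≈ -5.926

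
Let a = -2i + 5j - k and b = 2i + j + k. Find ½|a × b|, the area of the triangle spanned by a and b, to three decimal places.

6.708

i: 5·1 - (-1)·1 = 5 - (-1) = 6
j: (-1)·2 - (-2)·1 = -2 - (-2) = 0
k: (-2)·1 - 5·2 = -2 - 10 = -12
a × b = (6, 0, -12)
|a × b| = √(6² + 0² + (-12)²) = √180 ≈ 13.4164
area = ½ · 13.4164 ≈ 6.708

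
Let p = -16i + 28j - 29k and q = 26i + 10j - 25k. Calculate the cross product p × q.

i: 28·(-25) - (-29)·10 = -700 - (-290) = -410
j: (-29)·26 - (-16)·(-25) = -754 - 400 = -1154
k: (-16)·10 - 28·26 = -160 - 728 = -888
p × q = (-410, -1154, -888)

(-410, -1154, -888)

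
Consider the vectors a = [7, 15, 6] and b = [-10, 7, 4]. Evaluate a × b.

i: 15·4 - 6·7 = 60 - 42 = 18
j: 6·(-10) - 7·4 = -60 - 28 = -88
k: 7·7 - 15·(-10) = 49 - (-150) = 199
a × b = (18, -88, 199)

(18, -88, 199)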